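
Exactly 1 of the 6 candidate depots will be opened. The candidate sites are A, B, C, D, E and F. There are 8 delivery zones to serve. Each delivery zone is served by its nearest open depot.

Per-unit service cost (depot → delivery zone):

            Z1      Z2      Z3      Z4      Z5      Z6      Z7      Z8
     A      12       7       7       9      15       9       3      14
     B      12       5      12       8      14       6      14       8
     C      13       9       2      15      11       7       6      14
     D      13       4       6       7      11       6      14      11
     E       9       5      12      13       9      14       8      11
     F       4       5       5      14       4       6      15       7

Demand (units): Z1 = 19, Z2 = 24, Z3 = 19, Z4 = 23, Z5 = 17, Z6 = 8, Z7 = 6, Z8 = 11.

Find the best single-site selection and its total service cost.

With exactly 1 open, each delivery zone uses its cheapest among the chosen.
{F}: Z1→F 4·19=76, Z2→F 5·24=120, Z3→F 5·19=95, Z4→F 14·23=322, Z5→F 4·17=68, Z6→F 6·8=48, Z7→F 15·6=90, Z8→F 7·11=77. Service cost 896.
{D}: service cost 1058
{B}: service cost 1218
Among all 6 size-1 choices, {F} is lowest.

Choose F only; total service cost 896.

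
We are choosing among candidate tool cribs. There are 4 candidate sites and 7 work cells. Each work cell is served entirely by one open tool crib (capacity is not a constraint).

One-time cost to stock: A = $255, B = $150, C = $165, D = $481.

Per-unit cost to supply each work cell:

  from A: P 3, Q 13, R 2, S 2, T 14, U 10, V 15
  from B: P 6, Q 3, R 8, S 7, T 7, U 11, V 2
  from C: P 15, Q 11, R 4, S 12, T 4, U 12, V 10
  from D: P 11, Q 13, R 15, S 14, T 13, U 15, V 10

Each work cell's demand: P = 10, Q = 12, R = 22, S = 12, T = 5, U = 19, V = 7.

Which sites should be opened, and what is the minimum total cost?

For any fixed open set, each work cell goes to its cheapest open site; total = fixed + service.
{B}: P→B 6·10=60, Q→B 3·12=36, R→B 8·22=176, S→B 7·12=84, T→B 7·5=35, U→B 11·19=209, V→B 2·7=14. Service 614; fixed 150; total 764.
{A, B}: service 373 + fixed 405 = 778
{B, C}: P→B 6·10=60, Q→B 3·12=36, R→C 4·22=88, S→B 7·12=84, T→C 4·5=20, U→B 11·19=209, V→B 2·7=14. Service 511; fixed 315; total 826.
{A, B, C, D}: P→A 3·10=30, Q→B 3·12=36, R→A 2·22=44, S→A 2·12=24, T→C 4·5=20, U→A 10·19=190, V→B 2·7=14. Service 358; fixed 1051; total 1409.
No other subset beats 764.

Open B only; minimum total cost 764.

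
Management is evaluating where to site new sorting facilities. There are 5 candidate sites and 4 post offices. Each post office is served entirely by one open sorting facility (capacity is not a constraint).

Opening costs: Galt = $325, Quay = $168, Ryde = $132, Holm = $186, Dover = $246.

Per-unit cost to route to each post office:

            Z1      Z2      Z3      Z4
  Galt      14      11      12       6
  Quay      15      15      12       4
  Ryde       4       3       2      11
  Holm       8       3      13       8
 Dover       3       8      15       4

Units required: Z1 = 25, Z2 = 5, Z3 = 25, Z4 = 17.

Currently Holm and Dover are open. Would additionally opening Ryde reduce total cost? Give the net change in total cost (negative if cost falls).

Current service cost with {Holm, Dover}: 483.
Adding Ryde: each post office re-picks its cheapest; new service cost 208, saving 275.
Extra fixed cost: 132. Net change = 132 − 275 = -143.
(Totals: 915 → 772.)

Yes — net change −143 (cost falls by 143).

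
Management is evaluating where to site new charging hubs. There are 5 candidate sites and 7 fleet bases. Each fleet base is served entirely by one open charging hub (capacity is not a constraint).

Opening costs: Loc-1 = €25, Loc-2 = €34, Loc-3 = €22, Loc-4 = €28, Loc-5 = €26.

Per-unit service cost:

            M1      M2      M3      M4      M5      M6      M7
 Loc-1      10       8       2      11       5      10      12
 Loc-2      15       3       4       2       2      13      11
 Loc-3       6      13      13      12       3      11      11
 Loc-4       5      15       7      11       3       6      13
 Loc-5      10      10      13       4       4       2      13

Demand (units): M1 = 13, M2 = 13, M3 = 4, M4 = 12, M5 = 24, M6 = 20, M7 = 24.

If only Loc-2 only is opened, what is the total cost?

Total cost: 880

Each fleet base is assigned to its cheapest site among the open ones.
{Loc-2}: M1→Loc-2 15·13=195, M2→Loc-2 3·13=39, M3→Loc-2 4·4=16, M4→Loc-2 2·12=24, M5→Loc-2 2·24=48, M6→Loc-2 13·20=260, M7→Loc-2 11·24=264. Service 846; fixed 34; total 880.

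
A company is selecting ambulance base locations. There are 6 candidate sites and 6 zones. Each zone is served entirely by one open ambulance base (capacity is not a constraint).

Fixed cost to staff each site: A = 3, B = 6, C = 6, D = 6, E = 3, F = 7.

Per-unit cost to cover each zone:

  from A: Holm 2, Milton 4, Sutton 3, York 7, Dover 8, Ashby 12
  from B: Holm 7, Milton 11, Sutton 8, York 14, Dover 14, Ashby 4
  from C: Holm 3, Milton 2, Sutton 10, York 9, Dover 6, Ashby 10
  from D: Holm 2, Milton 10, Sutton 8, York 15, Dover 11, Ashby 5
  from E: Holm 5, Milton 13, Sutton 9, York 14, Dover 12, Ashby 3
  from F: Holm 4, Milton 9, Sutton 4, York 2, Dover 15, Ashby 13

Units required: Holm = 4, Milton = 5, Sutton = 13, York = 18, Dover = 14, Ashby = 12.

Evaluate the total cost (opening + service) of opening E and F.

Each zone is assigned to its cheapest site among the open ones.
{E, F}: Holm→F 4·4=16, Milton→F 9·5=45, Sutton→F 4·13=52, York→F 2·18=36, Dover→E 12·14=168, Ashby→E 3·12=36. Service 353; fixed 10; total 363.

Total cost: 363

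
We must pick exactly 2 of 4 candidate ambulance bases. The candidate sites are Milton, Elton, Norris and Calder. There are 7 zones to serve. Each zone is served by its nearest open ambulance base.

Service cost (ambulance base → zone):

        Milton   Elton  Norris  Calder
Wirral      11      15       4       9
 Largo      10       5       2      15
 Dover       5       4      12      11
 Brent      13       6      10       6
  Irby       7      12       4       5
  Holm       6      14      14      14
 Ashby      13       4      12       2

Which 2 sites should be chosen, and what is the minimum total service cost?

Choose Elton and Norris; total service cost 38.

With exactly 2 open, each zone uses its cheapest among the chosen.
{Elton, Norris}: Wirral→Norris 4, Largo→Norris 2, Dover→Elton 4, Brent→Elton 6, Irby→Norris 4, Holm→Elton 14, Ashby→Elton 4. Service cost 38.
{Milton, Elton}: service cost 43
{Milton, Norris}: service cost 43
Among all 6 size-2 choices, {Elton, Norris} is lowest.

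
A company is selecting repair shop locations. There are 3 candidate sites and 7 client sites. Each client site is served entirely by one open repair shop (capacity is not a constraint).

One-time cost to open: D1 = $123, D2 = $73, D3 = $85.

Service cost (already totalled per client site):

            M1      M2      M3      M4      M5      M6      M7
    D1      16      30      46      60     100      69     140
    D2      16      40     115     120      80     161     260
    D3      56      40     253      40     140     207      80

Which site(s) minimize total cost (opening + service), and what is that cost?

For any fixed open set, each client site goes to its cheapest open site; total = fixed + service.
{D1}: M1→D1 16, M2→D1 30, M3→D1 46, M4→D1 60, M5→D1 100, M6→D1 69, M7→D1 140. Service 461; fixed 123; total 584.
{D1, D3}: service 381 + fixed 208 = 589
{D1, D2}: M1→D1 16, M2→D1 30, M3→D1 46, M4→D1 60, M5→D2 80, M6→D1 69, M7→D1 140. Service 441; fixed 196; total 637.
{D1, D2, D3}: M1→D1 16, M2→D1 30, M3→D1 46, M4→D3 40, M5→D2 80, M6→D1 69, M7→D3 80. Service 361; fixed 281; total 642.
No other subset beats 584.

Open D1 only; minimum total cost 584.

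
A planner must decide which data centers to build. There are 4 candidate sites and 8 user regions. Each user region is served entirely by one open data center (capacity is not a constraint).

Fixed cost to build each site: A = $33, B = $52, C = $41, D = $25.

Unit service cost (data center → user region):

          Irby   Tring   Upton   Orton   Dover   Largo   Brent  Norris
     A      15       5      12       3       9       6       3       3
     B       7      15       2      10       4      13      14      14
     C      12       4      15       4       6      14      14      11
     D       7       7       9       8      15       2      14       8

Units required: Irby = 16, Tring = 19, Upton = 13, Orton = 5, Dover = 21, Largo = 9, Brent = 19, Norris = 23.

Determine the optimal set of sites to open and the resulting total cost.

For any fixed open set, each user region goes to its cheapest open site; total = fixed + service.
{A, B, D}: Irby→B 7·16=112, Tring→A 5·19=95, Upton→B 2·13=26, Orton→A 3·5=15, Dover→B 4·21=84, Largo→D 2·9=18, Brent→A 3·19=57, Norris→A 3·23=69. Service 476; fixed 110; total 586.
{A, B}: service 512 + fixed 85 = 597
{A, B, C, D}: service 457 + fixed 151 = 608
{D}: Irby→D 7·16=112, Tring→D 7·19=133, Upton→D 9·13=117, Orton→D 8·5=40, Dover→D 15·21=315, Largo→D 2·9=18, Brent→D 14·19=266, Norris→D 8·23=184. Service 1185; fixed 25; total 1210.
(All 15 nonempty subsets were checked; A, B and D is lowest.)

Open A, B and D; minimum total cost 586.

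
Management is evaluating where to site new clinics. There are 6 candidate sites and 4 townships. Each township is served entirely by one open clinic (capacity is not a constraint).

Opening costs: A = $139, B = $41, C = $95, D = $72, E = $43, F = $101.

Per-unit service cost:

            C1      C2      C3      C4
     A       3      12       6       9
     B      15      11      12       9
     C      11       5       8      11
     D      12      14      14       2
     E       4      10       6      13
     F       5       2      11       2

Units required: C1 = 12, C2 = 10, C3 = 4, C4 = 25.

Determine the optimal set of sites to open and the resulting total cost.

Open F only; minimum total cost 275.

For any fixed open set, each township goes to its cheapest open site; total = fixed + service.
{F}: C1→F 5·12=60, C2→F 2·10=20, C3→F 11·4=44, C4→F 2·25=50. Service 174; fixed 101; total 275.
{E, F}: service 142 + fixed 144 = 286
{B, F}: service 174 + fixed 142 = 316
{A, B, C, D, E, F}: C1→A 3·12=36, C2→F 2·10=20, C3→A 6·4=24, C4→D 2·25=50. Service 130; fixed 491; total 621.
No other subset beats 275.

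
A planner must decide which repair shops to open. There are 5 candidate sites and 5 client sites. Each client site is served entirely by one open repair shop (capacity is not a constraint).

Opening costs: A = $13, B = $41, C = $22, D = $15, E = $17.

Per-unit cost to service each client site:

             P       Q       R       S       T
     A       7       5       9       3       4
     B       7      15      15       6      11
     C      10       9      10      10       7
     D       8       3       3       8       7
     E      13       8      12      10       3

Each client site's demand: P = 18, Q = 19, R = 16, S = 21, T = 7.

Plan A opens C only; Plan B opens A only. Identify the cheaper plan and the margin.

Plan A: {C}: P→C 10·18=180, Q→C 9·19=171, R→C 10·16=160, S→C 10·21=210, T→C 7·7=49. Service 770; fixed 22; total 792.
Plan B: {A}: P→A 7·18=126, Q→A 5·19=95, R→A 9·16=144, S→A 3·21=63, T→A 4·7=28. Service 456; fixed 13; total 469.
Difference: |792 − 469| = 323.

Plan B is cheaper by 323.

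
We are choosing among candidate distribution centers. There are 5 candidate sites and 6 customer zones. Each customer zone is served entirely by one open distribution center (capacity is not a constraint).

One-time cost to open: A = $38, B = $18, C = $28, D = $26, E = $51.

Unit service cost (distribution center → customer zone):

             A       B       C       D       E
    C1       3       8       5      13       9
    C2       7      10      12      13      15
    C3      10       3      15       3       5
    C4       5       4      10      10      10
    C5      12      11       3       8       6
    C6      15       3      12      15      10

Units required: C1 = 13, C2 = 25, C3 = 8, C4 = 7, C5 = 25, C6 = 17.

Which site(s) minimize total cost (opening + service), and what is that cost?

For any fixed open set, each customer zone goes to its cheapest open site; total = fixed + service.
{A, B, C}: C1→A 3·13=39, C2→A 7·25=175, C3→B 3·8=24, C4→B 4·7=28, C5→C 3·25=75, C6→B 3·17=51. Service 392; fixed 84; total 476.
{A, B, C, D}: service 392 + fixed 110 = 502
{A, B, C, E}: service 392 + fixed 135 = 527
{A, B, C, D, E}: service 392 + fixed 161 = 553
No other subset beats 476.

Open A, B and C; minimum total cost 476.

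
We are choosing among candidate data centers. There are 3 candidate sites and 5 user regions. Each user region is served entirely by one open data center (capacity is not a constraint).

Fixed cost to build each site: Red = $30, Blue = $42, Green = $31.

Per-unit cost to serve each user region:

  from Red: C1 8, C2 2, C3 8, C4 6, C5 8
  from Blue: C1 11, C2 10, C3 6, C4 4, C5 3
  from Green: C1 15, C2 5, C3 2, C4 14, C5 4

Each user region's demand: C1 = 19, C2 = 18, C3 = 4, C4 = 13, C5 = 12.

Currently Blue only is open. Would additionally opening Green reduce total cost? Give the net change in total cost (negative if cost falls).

Yes — net change −75 (cost falls by 75).

Current service cost with {Blue}: 501.
Adding Green: each user region re-picks its cheapest; new service cost 395, saving 106.
Extra fixed cost: 31. Net change = 31 − 106 = -75.
(Totals: 543 → 468.)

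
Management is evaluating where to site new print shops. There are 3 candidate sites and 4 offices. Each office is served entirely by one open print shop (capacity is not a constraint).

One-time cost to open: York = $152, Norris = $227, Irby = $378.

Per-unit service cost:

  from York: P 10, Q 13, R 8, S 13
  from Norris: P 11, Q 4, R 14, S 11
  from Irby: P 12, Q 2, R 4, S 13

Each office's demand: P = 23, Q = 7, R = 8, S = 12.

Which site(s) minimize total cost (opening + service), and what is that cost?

For any fixed open set, each office goes to its cheapest open site; total = fixed + service.
{York}: P→York 10·23=230, Q→York 13·7=91, R→York 8·8=64, S→York 13·12=156. Service 541; fixed 152; total 693.
{Norris}: service 525 + fixed 227 = 752
{York, Norris}: P→York 10·23=230, Q→Norris 4·7=28, R→York 8·8=64, S→Norris 11·12=132. Service 454; fixed 379; total 833.
{York, Norris, Irby}: service 408 + fixed 757 = 1165
(All 7 nonempty subsets were checked; York only is lowest.)

Open York only; minimum total cost 693.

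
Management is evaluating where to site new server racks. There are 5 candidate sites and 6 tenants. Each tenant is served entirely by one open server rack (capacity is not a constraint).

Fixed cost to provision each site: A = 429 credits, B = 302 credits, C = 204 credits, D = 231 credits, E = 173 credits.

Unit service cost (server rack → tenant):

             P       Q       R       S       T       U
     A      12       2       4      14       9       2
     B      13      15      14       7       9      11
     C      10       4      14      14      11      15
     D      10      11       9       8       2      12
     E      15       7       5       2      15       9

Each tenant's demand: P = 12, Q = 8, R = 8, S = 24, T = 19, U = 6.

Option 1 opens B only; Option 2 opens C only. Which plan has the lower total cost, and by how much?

Option 1 is cheaper by 8.

Option 1: {B}: P→B 13·12=156, Q→B 15·8=120, R→B 14·8=112, S→B 7·24=168, T→B 9·19=171, U→B 11·6=66. Service 793; fixed 302; total 1095.
Option 2: {C}: P→C 10·12=120, Q→C 4·8=32, R→C 14·8=112, S→C 14·24=336, T→C 11·19=209, U→C 15·6=90. Service 899; fixed 204; total 1103.
Difference: |1095 − 1103| = 8.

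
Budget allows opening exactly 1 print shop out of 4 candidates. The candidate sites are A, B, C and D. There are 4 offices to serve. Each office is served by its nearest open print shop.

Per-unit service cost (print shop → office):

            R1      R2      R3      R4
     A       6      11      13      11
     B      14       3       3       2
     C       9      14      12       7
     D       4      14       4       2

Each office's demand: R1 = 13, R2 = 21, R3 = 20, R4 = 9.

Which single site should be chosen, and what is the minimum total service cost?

Choose B only; total service cost 323.

With exactly 1 open, each office uses its cheapest among the chosen.
{B}: R1→B 14·13=182, R2→B 3·21=63, R3→B 3·20=60, R4→B 2·9=18. Service cost 323.
{D}: service cost 444
{A}: service cost 668
Among all 4 size-1 choices, {B} is lowest.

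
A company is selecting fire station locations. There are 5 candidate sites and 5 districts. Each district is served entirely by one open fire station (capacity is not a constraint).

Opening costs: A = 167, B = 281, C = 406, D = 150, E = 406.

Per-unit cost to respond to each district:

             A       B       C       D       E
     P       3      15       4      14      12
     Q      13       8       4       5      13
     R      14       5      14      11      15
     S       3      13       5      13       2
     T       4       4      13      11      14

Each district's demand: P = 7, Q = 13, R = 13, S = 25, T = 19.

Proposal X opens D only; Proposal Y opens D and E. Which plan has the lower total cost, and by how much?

Proposal X is cheaper by 117.

Proposal X: {D}: P→D 14·7=98, Q→D 5·13=65, R→D 11·13=143, S→D 13·25=325, T→D 11·19=209. Service 840; fixed 150; total 990.
Proposal Y: {D, E}: P→E 12·7=84, Q→D 5·13=65, R→D 11·13=143, S→E 2·25=50, T→D 11·19=209. Service 551; fixed 556; total 1107.
Difference: |990 − 1107| = 117.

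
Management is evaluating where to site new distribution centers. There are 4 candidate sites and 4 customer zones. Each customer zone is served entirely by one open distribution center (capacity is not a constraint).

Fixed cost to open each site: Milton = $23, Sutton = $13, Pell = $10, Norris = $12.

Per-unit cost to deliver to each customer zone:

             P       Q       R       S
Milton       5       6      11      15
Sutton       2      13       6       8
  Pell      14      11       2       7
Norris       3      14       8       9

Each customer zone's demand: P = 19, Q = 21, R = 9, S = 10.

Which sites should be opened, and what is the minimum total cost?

Open Milton, Sutton and Pell; minimum total cost 298.

For any fixed open set, each customer zone goes to its cheapest open site; total = fixed + service.
{Milton, Sutton, Pell}: P→Sutton 2·19=38, Q→Milton 6·21=126, R→Pell 2·9=18, S→Pell 7·10=70. Service 252; fixed 46; total 298.
{Milton, Sutton, Pell, Norris}: P→Sutton 2·19=38, Q→Milton 6·21=126, R→Pell 2·9=18, S→Pell 7·10=70. Service 252; fixed 58; total 310.
{Milton, Pell, Norris}: P→Norris 3·19=57, Q→Milton 6·21=126, R→Pell 2·9=18, S→Pell 7·10=70. Service 271; fixed 45; total 316.
{Pell}: service 585 + fixed 10 = 595
No other subset beats 298.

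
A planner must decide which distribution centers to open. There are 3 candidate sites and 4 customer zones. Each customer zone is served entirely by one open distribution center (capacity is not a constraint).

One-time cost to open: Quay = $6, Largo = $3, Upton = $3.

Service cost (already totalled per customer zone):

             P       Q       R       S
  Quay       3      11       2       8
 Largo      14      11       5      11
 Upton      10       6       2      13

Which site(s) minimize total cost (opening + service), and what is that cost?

Open Quay and Upton; minimum total cost 28.

For any fixed open set, each customer zone goes to its cheapest open site; total = fixed + service.
{Quay, Upton}: P→Quay 3, Q→Upton 6, R→Quay 2, S→Quay 8. Service 19; fixed 9; total 28.
{Quay}: P→Quay 3, Q→Quay 11, R→Quay 2, S→Quay 8. Service 24; fixed 6; total 30.
{Quay, Largo, Upton}: service 19 + fixed 12 = 31
{Largo}: P→Largo 14, Q→Largo 11, R→Largo 5, S→Largo 11. Service 41; fixed 3; total 44.
(All 7 nonempty subsets were checked; Quay and Upton is lowest.)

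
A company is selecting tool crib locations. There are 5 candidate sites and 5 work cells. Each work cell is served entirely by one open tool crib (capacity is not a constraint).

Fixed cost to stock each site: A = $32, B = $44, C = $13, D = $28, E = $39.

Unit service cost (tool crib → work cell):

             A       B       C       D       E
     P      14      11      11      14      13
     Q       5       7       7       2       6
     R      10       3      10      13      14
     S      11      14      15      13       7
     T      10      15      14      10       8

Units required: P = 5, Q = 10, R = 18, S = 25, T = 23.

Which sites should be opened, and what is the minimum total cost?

For any fixed open set, each work cell goes to its cheapest open site; total = fixed + service.
{B, D, E}: P→B 11·5=55, Q→D 2·10=20, R→B 3·18=54, S→E 7·25=175, T→E 8·23=184. Service 488; fixed 111; total 599.
{B, E}: P→B 11·5=55, Q→E 6·10=60, R→B 3·18=54, S→E 7·25=175, T→E 8·23=184. Service 528; fixed 83; total 611.
{B, C, D, E}: service 488 + fixed 124 = 612
{A, B, C, D, E}: service 488 + fixed 156 = 644
No other subset beats 599.

Open B, D and E; minimum total cost 599.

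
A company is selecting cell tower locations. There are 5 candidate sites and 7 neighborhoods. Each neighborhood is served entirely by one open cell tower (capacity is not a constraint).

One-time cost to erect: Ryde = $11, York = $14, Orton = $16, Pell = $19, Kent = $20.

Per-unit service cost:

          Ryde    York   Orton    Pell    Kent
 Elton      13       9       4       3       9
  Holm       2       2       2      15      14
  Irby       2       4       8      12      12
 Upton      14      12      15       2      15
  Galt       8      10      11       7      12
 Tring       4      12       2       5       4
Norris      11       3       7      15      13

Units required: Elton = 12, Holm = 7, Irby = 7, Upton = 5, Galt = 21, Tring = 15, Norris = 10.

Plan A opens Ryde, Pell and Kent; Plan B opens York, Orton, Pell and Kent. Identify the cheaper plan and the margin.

Plan B is cheaper by 77.

Plan A: {Ryde, Pell, Kent}: Elton→Pell 3·12=36, Holm→Ryde 2·7=14, Irby→Ryde 2·7=14, Upton→Pell 2·5=10, Galt→Pell 7·21=147, Tring→Ryde 4·15=60, Norris→Ryde 11·10=110. Service 391; fixed 50; total 441.
Plan B: {York, Orton, Pell, Kent}: Elton→Pell 3·12=36, Holm→York 2·7=14, Irby→York 4·7=28, Upton→Pell 2·5=10, Galt→Pell 7·21=147, Tring→Orton 2·15=30, Norris→York 3·10=30. Service 295; fixed 69; total 364.
Difference: |441 − 364| = 77.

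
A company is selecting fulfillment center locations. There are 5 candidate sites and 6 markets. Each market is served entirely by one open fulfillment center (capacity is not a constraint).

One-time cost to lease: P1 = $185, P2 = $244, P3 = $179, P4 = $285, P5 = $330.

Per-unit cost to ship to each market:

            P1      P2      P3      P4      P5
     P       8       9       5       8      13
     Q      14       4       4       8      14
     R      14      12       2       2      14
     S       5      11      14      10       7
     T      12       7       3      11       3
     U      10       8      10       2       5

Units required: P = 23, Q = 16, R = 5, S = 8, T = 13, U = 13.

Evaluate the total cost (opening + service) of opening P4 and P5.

Each market is assigned to its cheapest site among the open ones.
{P4, P5}: P→P4 8·23=184, Q→P4 8·16=128, R→P4 2·5=10, S→P5 7·8=56, T→P5 3·13=39, U→P4 2·13=26. Service 443; fixed 615; total 1058.

Total cost: 1058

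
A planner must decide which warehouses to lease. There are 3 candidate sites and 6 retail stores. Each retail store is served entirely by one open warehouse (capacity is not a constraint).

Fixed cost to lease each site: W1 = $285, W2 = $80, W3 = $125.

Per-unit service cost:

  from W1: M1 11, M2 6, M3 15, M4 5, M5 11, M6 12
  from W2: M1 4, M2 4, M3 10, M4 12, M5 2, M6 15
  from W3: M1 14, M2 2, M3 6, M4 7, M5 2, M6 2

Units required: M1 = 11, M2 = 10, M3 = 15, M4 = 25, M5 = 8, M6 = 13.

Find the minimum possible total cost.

Minimum total cost: 576

For any fixed open set, each retail store goes to its cheapest open site; total = fixed + service.
{W2, W3}: M1→W2 4·11=44, M2→W3 2·10=20, M3→W3 6·15=90, M4→W3 7·25=175, M5→W2 2·8=16, M6→W3 2·13=26. Service 371; fixed 205; total 576.
{W3}: service 481 + fixed 125 = 606
{W1, W3}: service 398 + fixed 410 = 808
{W1, W2, W3}: M1→W2 4·11=44, M2→W3 2·10=20, M3→W3 6·15=90, M4→W1 5·25=125, M5→W2 2·8=16, M6→W3 2·13=26. Service 321; fixed 490; total 811.
(All 7 nonempty subsets were checked; W2 and W3 is lowest.)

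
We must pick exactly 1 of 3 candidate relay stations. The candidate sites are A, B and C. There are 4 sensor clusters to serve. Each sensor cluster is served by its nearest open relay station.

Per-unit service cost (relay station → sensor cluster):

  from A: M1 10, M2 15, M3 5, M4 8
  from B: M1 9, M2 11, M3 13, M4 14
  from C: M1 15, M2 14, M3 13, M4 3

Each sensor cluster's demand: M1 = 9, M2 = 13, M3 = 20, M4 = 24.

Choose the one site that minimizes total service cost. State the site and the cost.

With exactly 1 open, each sensor cluster uses its cheapest among the chosen.
{A}: M1→A 10·9=90, M2→A 15·13=195, M3→A 5·20=100, M4→A 8·24=192. Service cost 577.
{C}: service cost 649
{B}: service cost 820
Among all 3 size-1 choices, {A} is lowest.

Choose A only; total service cost 577.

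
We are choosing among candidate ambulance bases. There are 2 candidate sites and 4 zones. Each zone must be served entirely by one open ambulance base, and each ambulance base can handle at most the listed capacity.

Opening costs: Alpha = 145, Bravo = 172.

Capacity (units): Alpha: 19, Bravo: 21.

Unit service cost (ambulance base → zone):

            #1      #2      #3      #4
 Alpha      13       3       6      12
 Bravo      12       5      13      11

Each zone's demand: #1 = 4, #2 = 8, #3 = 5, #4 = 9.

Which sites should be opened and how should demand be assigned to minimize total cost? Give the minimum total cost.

Open {Alpha, Bravo}: #1→Bravo 12·4=48, #2→Alpha 3·8=24, #3→Alpha 6·5=30, #4→Bravo 11·9=99.
Loads: Alpha carries 13/19, Bravo carries 13/21. Service 201; fixed 317; total 518.
Next best feasible plan costs 522.

Minimum total cost: 518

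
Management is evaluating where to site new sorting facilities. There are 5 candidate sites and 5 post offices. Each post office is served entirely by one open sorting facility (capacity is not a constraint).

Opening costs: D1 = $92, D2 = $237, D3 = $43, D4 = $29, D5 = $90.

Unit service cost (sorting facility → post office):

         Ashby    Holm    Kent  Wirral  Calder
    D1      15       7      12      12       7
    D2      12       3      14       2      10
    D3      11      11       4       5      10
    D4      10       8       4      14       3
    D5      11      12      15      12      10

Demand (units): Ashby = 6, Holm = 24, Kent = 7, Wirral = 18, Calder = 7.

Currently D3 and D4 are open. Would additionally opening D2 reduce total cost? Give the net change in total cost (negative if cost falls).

Current service cost with {D3, D4}: 391.
Adding D2: each post office re-picks its cheapest; new service cost 217, saving 174.
Extra fixed cost: 237. Net change = 237 − 174 = 63.
(Totals: 463 → 526.)

No — net change +63 (cost rises by 63).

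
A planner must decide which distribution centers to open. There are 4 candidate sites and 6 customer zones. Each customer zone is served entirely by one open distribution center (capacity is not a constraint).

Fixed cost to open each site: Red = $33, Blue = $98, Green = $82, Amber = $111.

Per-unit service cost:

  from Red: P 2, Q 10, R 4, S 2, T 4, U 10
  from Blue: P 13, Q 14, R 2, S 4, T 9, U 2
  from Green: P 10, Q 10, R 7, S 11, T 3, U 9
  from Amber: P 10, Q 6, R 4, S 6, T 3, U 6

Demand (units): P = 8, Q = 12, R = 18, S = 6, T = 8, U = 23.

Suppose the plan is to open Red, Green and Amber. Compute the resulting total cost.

Each customer zone is assigned to its cheapest site among the open ones.
{Red, Green, Amber}: P→Red 2·8=16, Q→Amber 6·12=72, R→Red 4·18=72, S→Red 2·6=12, T→Green 3·8=24, U→Amber 6·23=138. Service 334; fixed 226; total 560.

Total cost: 560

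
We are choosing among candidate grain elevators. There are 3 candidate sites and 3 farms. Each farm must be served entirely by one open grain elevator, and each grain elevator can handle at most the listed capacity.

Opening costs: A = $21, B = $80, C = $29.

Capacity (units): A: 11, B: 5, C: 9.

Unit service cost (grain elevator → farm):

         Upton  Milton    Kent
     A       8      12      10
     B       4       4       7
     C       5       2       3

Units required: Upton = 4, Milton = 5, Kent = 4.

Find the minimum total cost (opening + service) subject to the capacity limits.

Open {A, C}: Upton→A 8·4=32, Milton→C 2·5=10, Kent→C 3·4=12.
Loads: A carries 4/11, C carries 9/9. Service 54; fixed 50; total 104.
Next best feasible plan costs 120.

Minimum total cost: 104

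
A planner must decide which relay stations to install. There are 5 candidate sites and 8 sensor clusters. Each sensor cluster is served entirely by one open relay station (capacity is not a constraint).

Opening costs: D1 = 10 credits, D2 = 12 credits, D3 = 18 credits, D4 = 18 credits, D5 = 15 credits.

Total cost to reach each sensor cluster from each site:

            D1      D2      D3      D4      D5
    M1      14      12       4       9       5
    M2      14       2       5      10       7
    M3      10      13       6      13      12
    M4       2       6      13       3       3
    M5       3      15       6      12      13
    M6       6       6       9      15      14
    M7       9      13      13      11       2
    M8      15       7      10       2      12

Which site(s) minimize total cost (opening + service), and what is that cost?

For any fixed open set, each sensor cluster goes to its cheapest open site; total = fixed + service.
{D1, D5}: M1→D5 5, M2→D5 7, M3→D1 10, M4→D1 2, M5→D1 3, M6→D1 6, M7→D5 2, M8→D5 12. Service 47; fixed 25; total 72.
{D1, D2}: service 51 + fixed 22 = 73
{D1, D3}: service 45 + fixed 28 = 73
{D1, D2, D3, D4, D5}: M1→D3 4, M2→D2 2, M3→D3 6, M4→D1 2, M5→D1 3, M6→D1 6, M7→D5 2, M8→D4 2. Service 27; fixed 73; total 100.
No other subset beats 72.

Open D1 and D5; minimum total cost 72.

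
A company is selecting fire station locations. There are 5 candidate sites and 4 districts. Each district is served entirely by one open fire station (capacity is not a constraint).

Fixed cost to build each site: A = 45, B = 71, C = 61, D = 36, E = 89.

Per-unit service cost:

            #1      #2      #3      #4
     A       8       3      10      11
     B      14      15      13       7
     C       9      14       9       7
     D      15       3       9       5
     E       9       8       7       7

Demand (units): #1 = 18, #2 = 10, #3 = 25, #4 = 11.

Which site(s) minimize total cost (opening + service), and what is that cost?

Open A and D; minimum total cost 535.

For any fixed open set, each district goes to its cheapest open site; total = fixed + service.
{A, D}: #1→A 8·18=144, #2→A 3·10=30, #3→D 9·25=225, #4→D 5·11=55. Service 454; fixed 81; total 535.
{D, E}: service 422 + fixed 125 = 547
{A, E}: #1→A 8·18=144, #2→A 3·10=30, #3→E 7·25=175, #4→E 7·11=77. Service 426; fixed 134; total 560.
{A, B, C, D, E}: #1→A 8·18=144, #2→A 3·10=30, #3→E 7·25=175, #4→D 5·11=55. Service 404; fixed 302; total 706.
No other subset beats 535.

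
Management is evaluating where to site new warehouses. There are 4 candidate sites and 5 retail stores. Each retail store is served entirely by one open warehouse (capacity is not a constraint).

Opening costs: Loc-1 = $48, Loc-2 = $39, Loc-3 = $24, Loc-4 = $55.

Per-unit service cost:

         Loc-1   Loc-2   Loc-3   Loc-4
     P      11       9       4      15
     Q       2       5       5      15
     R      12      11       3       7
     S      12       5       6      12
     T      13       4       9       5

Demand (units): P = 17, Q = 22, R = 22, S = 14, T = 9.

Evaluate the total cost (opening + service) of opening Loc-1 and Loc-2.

Total cost: 632

Each retail store is assigned to its cheapest site among the open ones.
{Loc-1, Loc-2}: P→Loc-2 9·17=153, Q→Loc-1 2·22=44, R→Loc-2 11·22=242, S→Loc-2 5·14=70, T→Loc-2 4·9=36. Service 545; fixed 87; total 632.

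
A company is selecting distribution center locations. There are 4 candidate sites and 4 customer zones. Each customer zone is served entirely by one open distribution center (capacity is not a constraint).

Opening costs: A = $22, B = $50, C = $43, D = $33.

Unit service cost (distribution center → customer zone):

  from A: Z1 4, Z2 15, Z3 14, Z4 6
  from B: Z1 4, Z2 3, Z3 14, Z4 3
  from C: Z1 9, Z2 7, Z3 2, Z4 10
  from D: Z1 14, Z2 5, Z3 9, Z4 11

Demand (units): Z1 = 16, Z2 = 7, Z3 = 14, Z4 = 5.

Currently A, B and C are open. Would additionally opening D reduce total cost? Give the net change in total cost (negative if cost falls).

Current service cost with {A, B, C}: 128.
Adding D: each customer zone re-picks its cheapest; new service cost 128, saving 0.
Extra fixed cost: 33. Net change = 33 − 0 = 33.
(Totals: 243 → 276.)

No — net change +33 (cost rises by 33).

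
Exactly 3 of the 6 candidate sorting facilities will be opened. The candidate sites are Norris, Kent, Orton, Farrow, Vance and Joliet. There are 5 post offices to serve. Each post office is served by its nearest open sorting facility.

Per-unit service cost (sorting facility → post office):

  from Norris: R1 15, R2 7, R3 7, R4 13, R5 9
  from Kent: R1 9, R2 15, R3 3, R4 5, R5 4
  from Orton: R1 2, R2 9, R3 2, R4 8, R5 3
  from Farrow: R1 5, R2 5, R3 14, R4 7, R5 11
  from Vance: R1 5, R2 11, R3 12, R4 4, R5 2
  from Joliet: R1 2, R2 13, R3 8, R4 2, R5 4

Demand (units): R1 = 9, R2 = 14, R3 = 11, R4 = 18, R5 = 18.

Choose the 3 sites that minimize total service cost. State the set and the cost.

Choose Orton, Farrow and Joliet; total service cost 200.

With exactly 3 open, each post office uses its cheapest among the chosen.
{Orton, Farrow, Joliet}: R1→Orton 2·9=18, R2→Farrow 5·14=70, R3→Orton 2·11=22, R4→Joliet 2·18=36, R5→Orton 3·18=54. Service cost 200.
{Orton, Farrow, Vance}: service cost 218
{Norris, Orton, Joliet}: service cost 228
Among all 20 size-3 choices, {Orton, Farrow, Joliet} is lowest.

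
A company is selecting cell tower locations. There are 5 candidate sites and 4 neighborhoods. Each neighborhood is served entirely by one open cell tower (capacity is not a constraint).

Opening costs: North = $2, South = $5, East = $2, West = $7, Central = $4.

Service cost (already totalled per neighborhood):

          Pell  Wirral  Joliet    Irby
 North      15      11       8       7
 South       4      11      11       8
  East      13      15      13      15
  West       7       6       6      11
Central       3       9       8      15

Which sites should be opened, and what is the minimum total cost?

Open North and Central; minimum total cost 33.

For any fixed open set, each neighborhood goes to its cheapest open site; total = fixed + service.
{North, Central}: Pell→Central 3, Wirral→Central 9, Joliet→North 8, Irby→North 7. Service 27; fixed 6; total 33.
{North, East, Central}: service 27 + fixed 8 = 35
{North, West}: Pell→West 7, Wirral→West 6, Joliet→West 6, Irby→North 7. Service 26; fixed 9; total 35.
{North, South, East, West, Central}: Pell→Central 3, Wirral→West 6, Joliet→West 6, Irby→North 7. Service 22; fixed 20; total 42.
No other subset beats 33.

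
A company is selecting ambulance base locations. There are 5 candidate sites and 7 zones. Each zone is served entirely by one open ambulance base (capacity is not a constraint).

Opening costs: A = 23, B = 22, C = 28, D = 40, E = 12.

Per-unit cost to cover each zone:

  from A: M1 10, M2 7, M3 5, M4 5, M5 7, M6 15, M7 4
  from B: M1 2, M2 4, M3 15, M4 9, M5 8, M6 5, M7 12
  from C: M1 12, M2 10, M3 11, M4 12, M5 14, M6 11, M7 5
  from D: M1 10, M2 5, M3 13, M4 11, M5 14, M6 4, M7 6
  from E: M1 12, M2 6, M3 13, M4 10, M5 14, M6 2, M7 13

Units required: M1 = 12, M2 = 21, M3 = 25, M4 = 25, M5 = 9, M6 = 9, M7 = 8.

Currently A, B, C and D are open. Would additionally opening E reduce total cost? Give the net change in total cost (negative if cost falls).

Current service cost with {A, B, C, D}: 489.
Adding E: each zone re-picks its cheapest; new service cost 471, saving 18.
Extra fixed cost: 12. Net change = 12 − 18 = -6.
(Totals: 602 → 596.)

Yes — net change −6 (cost falls by 6).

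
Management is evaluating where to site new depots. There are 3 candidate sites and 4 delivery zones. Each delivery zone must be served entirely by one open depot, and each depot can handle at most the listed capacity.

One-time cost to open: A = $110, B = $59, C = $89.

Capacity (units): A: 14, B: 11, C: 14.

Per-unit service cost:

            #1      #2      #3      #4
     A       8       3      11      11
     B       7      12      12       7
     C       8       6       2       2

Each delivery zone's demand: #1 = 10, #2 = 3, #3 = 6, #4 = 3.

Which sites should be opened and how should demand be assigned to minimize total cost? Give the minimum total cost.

Open {B, C}: #1→B 7·10=70, #2→C 6·3=18, #3→C 2·6=12, #4→C 2·3=6.
Loads: B carries 10/11, C carries 12/14. Service 106; fixed 148; total 254.
Next best feasible plan costs 306.

Minimum total cost: 254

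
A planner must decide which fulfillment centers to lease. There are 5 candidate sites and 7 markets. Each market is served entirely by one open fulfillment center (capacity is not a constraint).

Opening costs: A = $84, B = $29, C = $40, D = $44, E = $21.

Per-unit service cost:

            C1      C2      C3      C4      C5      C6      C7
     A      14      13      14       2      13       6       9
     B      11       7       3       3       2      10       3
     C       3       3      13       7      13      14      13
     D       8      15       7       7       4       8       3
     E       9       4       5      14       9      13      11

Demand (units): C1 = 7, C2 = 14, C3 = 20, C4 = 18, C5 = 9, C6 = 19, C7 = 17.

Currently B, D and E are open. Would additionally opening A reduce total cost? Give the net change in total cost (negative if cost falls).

Current service cost with {B, D, E}: 447.
Adding A: each market re-picks its cheapest; new service cost 391, saving 56.
Extra fixed cost: 84. Net change = 84 − 56 = 28.
(Totals: 541 → 569.)

No — net change +28 (cost rises by 28).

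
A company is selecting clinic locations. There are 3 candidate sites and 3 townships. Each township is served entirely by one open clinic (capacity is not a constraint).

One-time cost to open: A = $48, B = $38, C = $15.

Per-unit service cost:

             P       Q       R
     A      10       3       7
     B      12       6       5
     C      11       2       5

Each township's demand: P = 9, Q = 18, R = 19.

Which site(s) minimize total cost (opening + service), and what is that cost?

For any fixed open set, each township goes to its cheapest open site; total = fixed + service.
{C}: P→C 11·9=99, Q→C 2·18=36, R→C 5·19=95. Service 230; fixed 15; total 245.
{B, C}: service 230 + fixed 53 = 283
{A, C}: service 221 + fixed 63 = 284
{A, B, C}: P→A 10·9=90, Q→C 2·18=36, R→B 5·19=95. Service 221; fixed 101; total 322.
No other subset beats 245.

Open C only; minimum total cost 245.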